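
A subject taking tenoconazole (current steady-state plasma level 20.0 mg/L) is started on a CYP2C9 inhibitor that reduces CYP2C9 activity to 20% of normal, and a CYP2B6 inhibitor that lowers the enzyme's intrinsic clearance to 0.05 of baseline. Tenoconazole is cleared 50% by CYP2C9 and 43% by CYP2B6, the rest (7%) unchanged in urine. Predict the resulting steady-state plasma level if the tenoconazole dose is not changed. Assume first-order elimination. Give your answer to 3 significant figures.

The CYP2C9 pathway (50% of clearance) is reduced to 0.2× activity: 0.5 × 0.2 = 0.1.
The CYP2B6 pathway (43% of clearance) is reduced to 0.05× activity: 0.43 × 0.05 = 0.0215.
Non-CYP routes (7%) are unchanged.
Relative clearance = 0.1 + 0.0215 + 0.07 = 0.1915.
New steady-state plasma level = 20.0 / 0.1915 = 104 mg/L (concentration scales inversely with clearance).

104 mg/L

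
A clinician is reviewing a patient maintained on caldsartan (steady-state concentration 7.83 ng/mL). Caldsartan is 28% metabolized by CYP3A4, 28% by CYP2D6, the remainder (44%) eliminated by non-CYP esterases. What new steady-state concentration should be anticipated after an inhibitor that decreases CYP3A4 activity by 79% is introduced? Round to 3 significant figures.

10.1 ng/mL

The CYP3A4 pathway (28% of clearance) drops to 0.21× activity: 0.28 × 0.21 = 0.0588.
CYP2D6 (28%) and the residual 44% are unaffected.
Relative clearance = 0.0588 + 0.28 + 0.44 = 0.7788.
Steady-state concentration ∝ 1/CL, so new value = 7.83 / 0.7788 = 10.1 ng/mL.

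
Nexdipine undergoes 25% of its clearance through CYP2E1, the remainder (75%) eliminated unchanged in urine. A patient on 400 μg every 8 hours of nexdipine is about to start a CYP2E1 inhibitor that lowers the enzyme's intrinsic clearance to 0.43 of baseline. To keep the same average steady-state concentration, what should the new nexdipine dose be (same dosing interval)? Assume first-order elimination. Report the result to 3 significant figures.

CYP2E1: 0.25 × 0.43 = 0.1075
Other: 0.75 (unchanged)
Relative clearance = 0.1075 + 0.75 = 0.8575.
Exposure is unchanged when dose changes in proportion to clearance. New dose = 400 μg × 0.8575 = 343 μg.

343 μg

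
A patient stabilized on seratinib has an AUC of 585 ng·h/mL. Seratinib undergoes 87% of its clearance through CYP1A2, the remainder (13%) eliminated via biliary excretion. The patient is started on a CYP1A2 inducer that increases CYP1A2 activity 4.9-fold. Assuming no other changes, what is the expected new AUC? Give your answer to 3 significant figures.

The CYP1A2 pathway (87% of clearance) rises to 4.9× activity: 0.87 × 4.9 = 4.263.
Non-CYP routes (13%) are unchanged.
New clearance relative to baseline: 4.263 + 0.13 = 4.393.
AUC ∝ 1/CL, so new value = 585 / 4.393 = 133 ng·h/mL.

133 ng·h/mL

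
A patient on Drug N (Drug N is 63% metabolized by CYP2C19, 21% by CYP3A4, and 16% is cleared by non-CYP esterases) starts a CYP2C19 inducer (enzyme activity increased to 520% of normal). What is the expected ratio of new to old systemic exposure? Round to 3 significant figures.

0.274

CYP2C19: 0.63 × 5.2 = 3.276
CYP3A4: 0.21 (unchanged)
Other: 0.16 (unchanged)
Relative clearance = 3.276 + 0.21 + 0.16 = 3.646.
Since systemic exposure ∝ 1/CL, the ratio is 1 / 3.646 = 0.274.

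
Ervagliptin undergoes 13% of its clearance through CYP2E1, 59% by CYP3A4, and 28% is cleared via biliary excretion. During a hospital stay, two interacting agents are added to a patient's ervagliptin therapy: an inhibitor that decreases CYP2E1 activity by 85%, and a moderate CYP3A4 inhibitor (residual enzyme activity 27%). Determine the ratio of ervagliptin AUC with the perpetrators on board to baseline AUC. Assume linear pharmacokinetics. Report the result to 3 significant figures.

2.18

CYP2E1: 0.13 × 0.15 = 0.0195
CYP3A4: 0.59 × 0.27 = 0.1593
Other: 0.28 (unchanged)
CL_new/CL_old = 0.0195 + 0.1593 + 0.28 = 0.4588.
Net AUC ratio = 1 / 0.4588 = 2.18.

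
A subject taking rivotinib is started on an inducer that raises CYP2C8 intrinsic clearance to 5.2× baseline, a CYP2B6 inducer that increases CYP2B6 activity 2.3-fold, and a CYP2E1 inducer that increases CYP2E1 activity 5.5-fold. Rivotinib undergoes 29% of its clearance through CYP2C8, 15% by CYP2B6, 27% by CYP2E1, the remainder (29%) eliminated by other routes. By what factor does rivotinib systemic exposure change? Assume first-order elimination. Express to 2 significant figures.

0.28

The CYP2C8 pathway (29% of clearance) is boosted to 5.2× activity: 0.29 × 5.2 = 1.508.
The CYP2B6 pathway (15% of clearance) rises to 2.3× activity: 0.15 × 2.3 = 0.345.
The CYP2E1 pathway (27% of clearance) rises to 5.5× activity: 0.27 × 5.5 = 1.485.
The remaining 29% of clearance is unaffected.
Relative clearance = 1.508 + 0.345 + 1.485 + 0.29 = 3.628.
Systemic exposure ∝ 1/CL: fold-change = 1 / 3.628 = 0.28.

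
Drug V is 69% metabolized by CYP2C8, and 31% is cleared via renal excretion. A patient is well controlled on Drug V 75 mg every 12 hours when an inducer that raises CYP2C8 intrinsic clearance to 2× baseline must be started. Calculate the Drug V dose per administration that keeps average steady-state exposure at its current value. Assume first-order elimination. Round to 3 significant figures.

The CYP2C8 pathway (69% of clearance) increases to 2× activity: 0.69 × 2 = 1.38.
The remaining 31% of clearance is unaffected.
New clearance relative to baseline: 1.38 + 0.31 = 1.69.
Exposure is unchanged when dose changes in proportion to clearance. New dose = 75 mg × 1.69 = 127 mg.

127 mg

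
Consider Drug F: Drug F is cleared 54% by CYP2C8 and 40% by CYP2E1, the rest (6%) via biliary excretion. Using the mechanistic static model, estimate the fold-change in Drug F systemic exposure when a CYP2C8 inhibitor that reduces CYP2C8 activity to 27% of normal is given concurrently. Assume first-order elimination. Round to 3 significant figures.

CYP2C8: 0.54 × 0.27 = 0.1458
CYP2E1: 0.4 (unchanged)
Other: 0.06 (unchanged)
Relative clearance = 0.1458 + 0.4 + 0.06 = 0.6058.
Systemic exposure ratio = CL_old/CL_new = 1 / 0.6058 = 1.65.

1.65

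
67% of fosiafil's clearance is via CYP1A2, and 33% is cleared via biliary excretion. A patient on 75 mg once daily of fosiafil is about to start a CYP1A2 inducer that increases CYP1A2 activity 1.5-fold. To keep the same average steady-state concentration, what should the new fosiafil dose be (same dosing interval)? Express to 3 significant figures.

The CYP1A2 pathway (67% of clearance) is boosted to 1.5× activity: 0.67 × 1.5 = 1.005.
Non-CYP routes (33%) are unchanged.
CL_new/CL_old = 1.005 + 0.33 = 1.335.
To maintain the same steady-state level, dose must scale with clearance: new dose = 75 × 1.335 = 100 mg.

100 mg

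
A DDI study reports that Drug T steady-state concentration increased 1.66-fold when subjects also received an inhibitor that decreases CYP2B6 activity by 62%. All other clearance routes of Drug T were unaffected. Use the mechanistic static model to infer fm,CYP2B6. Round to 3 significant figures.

CL'/CL = 1 / 1.66 = 0.6024
0.38·fm + (1 − fm) = 0.6024
fm = (0.6024 − 1) / (0.38 − 1) = 0.641

0.641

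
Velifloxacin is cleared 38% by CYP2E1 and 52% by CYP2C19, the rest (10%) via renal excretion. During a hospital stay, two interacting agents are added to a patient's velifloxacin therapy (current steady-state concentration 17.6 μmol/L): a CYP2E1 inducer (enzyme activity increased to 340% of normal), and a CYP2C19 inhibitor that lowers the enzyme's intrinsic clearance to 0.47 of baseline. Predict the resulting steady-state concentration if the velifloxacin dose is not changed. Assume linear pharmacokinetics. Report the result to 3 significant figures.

CYP2E1: 0.38 × 3.4 = 1.292
CYP2C19: 0.52 × 0.47 = 0.2444
Other: 0.1 (unchanged)
CL_new/CL_old = 1.292 + 0.2444 + 0.1 = 1.6364.
Dividing the baseline by the relative clearance: 17.6 / 1.6364 = 10.8 μmol/L.

10.8 μmol/L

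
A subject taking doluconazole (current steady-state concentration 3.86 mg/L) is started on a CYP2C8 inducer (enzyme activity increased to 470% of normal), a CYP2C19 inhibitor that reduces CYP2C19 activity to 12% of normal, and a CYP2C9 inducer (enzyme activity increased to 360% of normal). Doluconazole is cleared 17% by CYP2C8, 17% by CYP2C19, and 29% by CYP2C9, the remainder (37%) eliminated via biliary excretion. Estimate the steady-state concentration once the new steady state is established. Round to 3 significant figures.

1.73 mg/L

The CYP2C8 pathway (17% of clearance) increases to 4.7× activity: 0.17 × 4.7 = 0.799.
The CYP2C19 pathway (17% of clearance) is reduced to 0.12× activity: 0.17 × 0.12 = 0.0204.
The CYP2C9 pathway (29% of clearance) is boosted to 3.6× activity: 0.29 × 3.6 = 1.044.
Non-CYP routes (37%) are unchanged.
CL_new/CL_old = 0.799 + 0.0204 + 1.044 + 0.37 = 2.2334.
Steady-state concentration ∝ 1/CL: new value = 3.86 / 2.2334 = 1.73 mg/L.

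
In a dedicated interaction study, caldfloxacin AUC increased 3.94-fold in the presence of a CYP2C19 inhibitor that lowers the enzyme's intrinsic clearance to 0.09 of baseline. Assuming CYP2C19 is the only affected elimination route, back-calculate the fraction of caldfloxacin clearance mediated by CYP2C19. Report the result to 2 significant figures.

0.82

CL'/CL = 1 / 3.94 = 0.2538
0.09·fm + (1 − fm) = 0.2538
fm = (0.2538 − 1) / (0.09 − 1) = 0.82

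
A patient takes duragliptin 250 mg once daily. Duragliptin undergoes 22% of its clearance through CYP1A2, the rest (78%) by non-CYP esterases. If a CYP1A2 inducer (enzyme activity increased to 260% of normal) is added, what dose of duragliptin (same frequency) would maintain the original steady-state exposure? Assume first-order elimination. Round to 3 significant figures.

The CYP1A2 pathway (22% of clearance) rises to 2.6× activity: 0.22 × 2.6 = 0.572.
Non-CYP routes (78%) are unchanged.
Relative clearance = 0.572 + 0.78 = 1.352.
Css,avg = (dose rate)/CL, so holding Css fixed requires dose ∝ CL: 250 × 1.352 = 338 mg.

338 mg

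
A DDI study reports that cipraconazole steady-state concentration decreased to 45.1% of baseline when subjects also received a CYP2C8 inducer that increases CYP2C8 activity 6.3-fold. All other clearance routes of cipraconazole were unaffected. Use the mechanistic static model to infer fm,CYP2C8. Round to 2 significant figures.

CL'/CL = 1 / 0.451 = 2.217
6.3·fm + (1 − fm) = 2.217
fm = (2.217 − 1) / (6.3 − 1) = 0.23

0.23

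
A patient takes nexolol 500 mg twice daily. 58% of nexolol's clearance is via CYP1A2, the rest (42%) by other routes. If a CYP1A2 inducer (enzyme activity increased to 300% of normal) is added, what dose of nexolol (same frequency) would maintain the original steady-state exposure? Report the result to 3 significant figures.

The CYP1A2 pathway (58% of clearance) rises to 3× activity: 0.58 × 3 = 1.74.
The remaining 42% of clearance is unaffected.
Relative clearance = 1.74 + 0.42 = 2.16.
Css,avg = (dose rate)/CL, so holding Css fixed requires dose ∝ CL: 500 × 2.16 = 1.08 × 10³ mg.

1.08 × 10³ mg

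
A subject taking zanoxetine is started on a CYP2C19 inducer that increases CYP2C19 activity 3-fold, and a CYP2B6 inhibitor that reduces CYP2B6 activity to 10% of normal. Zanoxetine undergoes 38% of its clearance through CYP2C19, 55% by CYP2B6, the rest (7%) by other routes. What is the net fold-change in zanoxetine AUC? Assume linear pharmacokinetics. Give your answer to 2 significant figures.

CYP2C19: 0.38 × 3 = 1.14
CYP2B6: 0.55 × 0.1 = 0.055
Other: 0.07 (unchanged)
New clearance relative to baseline: 1.14 + 0.055 + 0.07 = 1.265.
Because AUC varies inversely with clearance, the combined effect is 1 / 1.265 = 0.79.

0.79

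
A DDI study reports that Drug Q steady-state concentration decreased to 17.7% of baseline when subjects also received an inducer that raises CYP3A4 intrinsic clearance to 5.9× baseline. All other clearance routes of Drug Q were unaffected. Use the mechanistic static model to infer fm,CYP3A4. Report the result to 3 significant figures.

0.949

Let fm be the CYP3A4 fraction. New clearance relative to baseline = fm × 5.9 + (1 − fm).
Steady-state concentration ratio = 1 / (new CL fraction), so new CL fraction = 1 / 0.177 = 5.65.
fm × 5.9 + 1 − fm = 5.65  ⇒  fm × (5.9 − 1) = 4.65  ⇒  fm = 0.949.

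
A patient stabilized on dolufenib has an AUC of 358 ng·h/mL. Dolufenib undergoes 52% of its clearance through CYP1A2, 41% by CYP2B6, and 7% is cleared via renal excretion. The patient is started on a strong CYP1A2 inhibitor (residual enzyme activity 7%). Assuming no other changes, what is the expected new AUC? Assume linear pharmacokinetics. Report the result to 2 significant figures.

6.9 × 10² ng·h/mL

The CYP1A2 pathway (52% of clearance) is reduced to 0.07× activity: 0.52 × 0.07 = 0.0364.
CYP2B6 (41%) and the residual 7% are unaffected.
Relative clearance = 0.0364 + 0.41 + 0.07 = 0.5164.
With dosing unchanged, AUC scales as 1/CL: 358 / 0.5164 = 6.9 × 10² ng·h/mL.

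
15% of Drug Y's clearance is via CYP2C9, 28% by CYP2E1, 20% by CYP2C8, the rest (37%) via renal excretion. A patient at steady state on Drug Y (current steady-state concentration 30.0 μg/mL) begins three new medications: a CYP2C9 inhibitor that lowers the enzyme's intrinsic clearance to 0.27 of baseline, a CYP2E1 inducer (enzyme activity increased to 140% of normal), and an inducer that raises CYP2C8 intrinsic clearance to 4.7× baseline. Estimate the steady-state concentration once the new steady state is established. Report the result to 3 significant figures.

The CYP2C9 pathway (15% of clearance) is reduced to 0.27× activity: 0.15 × 0.27 = 0.0405.
The CYP2E1 pathway (28% of clearance) rises to 1.4× activity: 0.28 × 1.4 = 0.392.
The CYP2C8 pathway (20% of clearance) increases to 4.7× activity: 0.2 × 4.7 = 0.94.
The remaining 37% of clearance is unaffected.
New clearance relative to baseline: 0.0405 + 0.392 + 0.94 + 0.37 = 1.7425.
Steady-state concentration ∝ 1/CL: new value = 30.0 / 1.7425 = 17.2 μg/mL.

17.2 μg/mL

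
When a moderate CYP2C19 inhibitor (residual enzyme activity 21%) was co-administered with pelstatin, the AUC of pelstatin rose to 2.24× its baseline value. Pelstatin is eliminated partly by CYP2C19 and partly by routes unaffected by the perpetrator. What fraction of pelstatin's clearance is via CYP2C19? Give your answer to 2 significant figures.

0.70

Let fm be the CYP2C19 fraction. New clearance relative to baseline = fm × 0.21 + (1 − fm).
AUC ratio = 1 / (new CL fraction), so new CL fraction = 1 / 2.24 = 0.4464.
fm × 0.21 + 1 − fm = 0.4464  ⇒  fm × (0.21 − 1) = −0.5536  ⇒  fm = 0.70.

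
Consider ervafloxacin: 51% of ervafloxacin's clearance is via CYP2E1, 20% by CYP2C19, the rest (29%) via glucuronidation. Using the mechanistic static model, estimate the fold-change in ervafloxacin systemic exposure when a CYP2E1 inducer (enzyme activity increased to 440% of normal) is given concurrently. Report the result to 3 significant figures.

0.366

The CYP2E1 pathway (51% of clearance) rises to 4.4× activity: 0.51 × 4.4 = 2.244.
CYP2C19 (20%) and the residual 29% are unaffected.
New clearance relative to baseline: 2.244 + 0.2 + 0.29 = 2.734.
Since systemic exposure ∝ 1/CL, the ratio is 1 / 2.734 = 0.366.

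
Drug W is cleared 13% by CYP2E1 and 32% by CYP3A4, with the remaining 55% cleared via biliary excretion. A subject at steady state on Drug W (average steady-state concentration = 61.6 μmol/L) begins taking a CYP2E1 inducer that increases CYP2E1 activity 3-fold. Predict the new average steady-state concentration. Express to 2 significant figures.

CYP2E1: 0.13 × 3 = 0.39
CYP3A4: 0.32 (unchanged)
Other: 0.55 (unchanged)
Relative clearance = 0.39 + 0.32 + 0.55 = 1.26.
New average steady-state concentration = baseline ÷ relative clearance = 61.6 / 1.26 = 49 μmol/L.

49 μmol/L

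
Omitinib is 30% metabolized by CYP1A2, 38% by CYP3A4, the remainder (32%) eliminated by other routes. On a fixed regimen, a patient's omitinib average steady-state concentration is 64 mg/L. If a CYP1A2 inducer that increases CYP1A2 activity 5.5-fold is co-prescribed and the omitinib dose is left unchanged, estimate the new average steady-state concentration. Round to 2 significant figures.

The CYP1A2 pathway (30% of clearance) is boosted to 5.5× activity: 0.3 × 5.5 = 1.65.
CYP3A4 (38%) and the residual 32% are unaffected.
Relative clearance = 1.65 + 0.38 + 0.32 = 2.35.
Average steady-state concentration ∝ 1/CL, so new value = 64 / 2.35 = 27 mg/L.

27 mg/L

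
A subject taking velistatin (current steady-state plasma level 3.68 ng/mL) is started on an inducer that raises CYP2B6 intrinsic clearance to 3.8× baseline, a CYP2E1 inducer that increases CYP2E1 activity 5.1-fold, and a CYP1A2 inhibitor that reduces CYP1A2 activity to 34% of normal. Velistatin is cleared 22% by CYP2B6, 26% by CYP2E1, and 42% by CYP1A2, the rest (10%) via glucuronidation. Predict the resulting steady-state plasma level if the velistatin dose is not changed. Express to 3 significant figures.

1.53 ng/mL

CYP2B6: 0.22 × 3.8 = 0.836
CYP2E1: 0.26 × 5.1 = 1.326
CYP1A2: 0.42 × 0.34 = 0.1428
Other: 0.1 (unchanged)
Relative clearance = 0.836 + 1.326 + 0.1428 + 0.1 = 2.4048.
New steady-state plasma level = 3.68 / 2.4048 = 1.53 ng/mL (concentration scales inversely with clearance).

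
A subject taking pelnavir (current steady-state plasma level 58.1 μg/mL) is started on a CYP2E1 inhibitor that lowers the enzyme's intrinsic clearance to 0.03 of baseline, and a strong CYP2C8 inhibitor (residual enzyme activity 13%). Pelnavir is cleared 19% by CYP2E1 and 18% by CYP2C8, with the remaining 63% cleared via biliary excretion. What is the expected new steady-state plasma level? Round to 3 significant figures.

88.2 μg/mL

CYP2E1: 0.19 × 0.03 = 0.0057
CYP2C8: 0.18 × 0.13 = 0.0234
Other: 0.63 (unchanged)
CL_new/CL_old = 0.0057 + 0.0234 + 0.63 = 0.6591.
Steady-state plasma level ∝ 1/CL: new value = 58.1 / 0.6591 = 88.2 μg/mL.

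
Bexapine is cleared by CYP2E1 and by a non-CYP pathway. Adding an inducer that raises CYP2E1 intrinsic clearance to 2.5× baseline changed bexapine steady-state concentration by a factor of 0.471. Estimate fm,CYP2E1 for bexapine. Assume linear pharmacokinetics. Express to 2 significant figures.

Call the CYP2E1 fraction fm. After the interaction, CL_new/CL_old = fm × 2.5 + (1 − fm).
Steady-state concentration ratio = 1 / (new CL fraction), so new CL fraction = 1 / 0.471 = 2.123.
fm × 2.5 + 1 − fm = 2.123  ⇒  fm × (2.5 − 1) = 1.123  ⇒  fm = 0.75.

0.75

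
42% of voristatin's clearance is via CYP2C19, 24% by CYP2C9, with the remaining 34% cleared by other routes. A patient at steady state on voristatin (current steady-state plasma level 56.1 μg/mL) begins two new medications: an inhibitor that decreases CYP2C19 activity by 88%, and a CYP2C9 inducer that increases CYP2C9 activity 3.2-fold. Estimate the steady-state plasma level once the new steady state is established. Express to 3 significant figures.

The CYP2C19 pathway (42% of clearance) is reduced to 0.12× activity: 0.42 × 0.12 = 0.0504.
The CYP2C9 pathway (24% of clearance) is boosted to 3.2× activity: 0.24 × 3.2 = 0.768.
Non-CYP routes (34%) are unchanged.
Relative clearance = 0.0504 + 0.768 + 0.34 = 1.1584.
New steady-state plasma level = 56.1 / 1.1584 = 48.4 μg/mL (concentration scales inversely with clearance).

48.4 μg/mL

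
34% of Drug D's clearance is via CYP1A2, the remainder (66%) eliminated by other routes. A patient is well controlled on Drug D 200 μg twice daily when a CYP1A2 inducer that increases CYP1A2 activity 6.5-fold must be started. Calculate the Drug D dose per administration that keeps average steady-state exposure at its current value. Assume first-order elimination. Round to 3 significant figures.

574 μg

CYP1A2: 0.34 × 6.5 = 2.21
Other: 0.66 (unchanged)
New clearance relative to baseline: 2.21 + 0.66 = 2.87.
Css,avg = (dose rate)/CL, so holding Css fixed requires dose ∝ CL: 200 × 2.87 = 574 μg.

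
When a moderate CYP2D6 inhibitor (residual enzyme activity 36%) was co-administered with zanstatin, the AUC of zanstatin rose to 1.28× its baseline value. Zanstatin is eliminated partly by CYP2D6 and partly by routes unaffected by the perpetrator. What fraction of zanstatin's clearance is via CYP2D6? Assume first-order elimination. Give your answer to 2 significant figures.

Write x for the fraction cleared via CYP2D6. The observed AUC change means clearance fell to 1/1.28 = 0.7812 of baseline.
Setting x·0.36 + (1 − x) = 0.7812 and solving: x = (0.7812 − 1)/(0.36 − 1) = 0.34.

0.34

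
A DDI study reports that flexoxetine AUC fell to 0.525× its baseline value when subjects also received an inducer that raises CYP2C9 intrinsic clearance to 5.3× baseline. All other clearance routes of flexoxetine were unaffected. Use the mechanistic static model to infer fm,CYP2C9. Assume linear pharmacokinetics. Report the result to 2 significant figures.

CL'/CL = 1 / 0.525 = 1.905
5.3·fm + (1 − fm) = 1.905
fm = (1.905 − 1) / (5.3 − 1) = 0.21

0.21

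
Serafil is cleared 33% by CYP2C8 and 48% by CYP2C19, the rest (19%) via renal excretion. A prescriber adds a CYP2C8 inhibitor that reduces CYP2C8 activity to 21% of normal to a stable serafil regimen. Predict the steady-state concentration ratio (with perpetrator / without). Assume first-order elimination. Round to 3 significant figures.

1.35

The CYP2C8 pathway (33% of clearance) drops to 0.21× activity: 0.33 × 0.21 = 0.0693.
CYP2C19 (48%) and the residual 19% are unaffected.
Relative clearance = 0.0693 + 0.48 + 0.19 = 0.7393.
Steady-state concentration is inversely proportional to clearance, so the fold-change is 1 / 0.7393 = 1.35.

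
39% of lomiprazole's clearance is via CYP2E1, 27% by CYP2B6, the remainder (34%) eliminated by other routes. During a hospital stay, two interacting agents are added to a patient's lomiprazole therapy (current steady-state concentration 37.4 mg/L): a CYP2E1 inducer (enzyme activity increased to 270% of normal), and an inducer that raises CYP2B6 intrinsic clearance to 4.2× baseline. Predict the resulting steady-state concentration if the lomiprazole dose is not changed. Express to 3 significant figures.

CYP2E1: 0.39 × 2.7 = 1.053
CYP2B6: 0.27 × 4.2 = 1.134
Other: 0.34 (unchanged)
New clearance relative to baseline: 1.053 + 1.134 + 0.34 = 2.527.
Dividing the baseline by the relative clearance: 37.4 / 2.527 = 14.8 mg/L.

14.8 mg/L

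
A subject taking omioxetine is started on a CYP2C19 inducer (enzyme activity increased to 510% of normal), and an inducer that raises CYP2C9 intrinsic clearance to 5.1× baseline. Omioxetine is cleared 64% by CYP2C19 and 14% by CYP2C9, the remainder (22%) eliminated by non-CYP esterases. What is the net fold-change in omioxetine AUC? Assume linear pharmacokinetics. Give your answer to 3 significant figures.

The CYP2C19 pathway (64% of clearance) is boosted to 5.1× activity: 0.64 × 5.1 = 3.264.
The CYP2C9 pathway (14% of clearance) rises to 5.1× activity: 0.14 × 5.1 = 0.714.
The remaining 22% of clearance is unaffected.
CL_new/CL_old = 3.264 + 0.714 + 0.22 = 4.198.
Because AUC varies inversely with clearance, the combined effect is 1 / 4.198 = 0.238.

0.238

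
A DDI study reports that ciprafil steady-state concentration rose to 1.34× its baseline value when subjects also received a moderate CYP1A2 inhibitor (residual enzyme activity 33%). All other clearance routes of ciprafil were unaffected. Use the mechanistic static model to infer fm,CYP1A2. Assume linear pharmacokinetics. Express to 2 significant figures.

Let x = fm,CYP1A2. Because steady-state concentration ∝ 1/CL, relative clearance fell to 1/1.34 = 0.7463.
Setting x·0.33 + (1 − x) = 0.7463 and solving: x = (0.7463 − 1)/(0.33 − 1) = 0.38.

0.38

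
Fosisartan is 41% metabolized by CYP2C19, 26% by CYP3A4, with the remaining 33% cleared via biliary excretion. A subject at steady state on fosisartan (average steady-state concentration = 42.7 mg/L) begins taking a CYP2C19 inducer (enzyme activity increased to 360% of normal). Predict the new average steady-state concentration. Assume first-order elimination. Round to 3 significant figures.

20.7 mg/L

CYP2C19: 0.41 × 3.6 = 1.476
CYP3A4: 0.26 (unchanged)
Other: 0.33 (unchanged)
Relative clearance = 1.476 + 0.26 + 0.33 = 2.066.
With dosing unchanged, average steady-state concentration scales as 1/CL: 42.7 / 2.066 = 20.7 mg/L.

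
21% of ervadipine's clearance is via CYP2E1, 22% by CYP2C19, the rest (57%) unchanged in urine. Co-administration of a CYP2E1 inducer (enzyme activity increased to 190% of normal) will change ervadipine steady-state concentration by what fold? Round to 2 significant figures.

CYP2E1: 0.21 × 1.9 = 0.399
CYP2C19: 0.22 (unchanged)
Other: 0.57 (unchanged)
Relative clearance = 0.399 + 0.22 + 0.57 = 1.189.
Steady-state concentration ratio = CL_old/CL_new = 1 / 1.189 = 0.84.

0.84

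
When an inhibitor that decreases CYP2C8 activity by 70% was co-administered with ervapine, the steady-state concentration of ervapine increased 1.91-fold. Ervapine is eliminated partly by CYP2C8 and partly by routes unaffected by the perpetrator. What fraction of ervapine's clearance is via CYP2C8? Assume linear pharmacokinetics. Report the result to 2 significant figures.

0.68

CL'/CL = 1 / 1.91 = 0.5236
0.3·fm + (1 − fm) = 0.5236
fm = (0.5236 − 1) / (0.3 − 1) = 0.68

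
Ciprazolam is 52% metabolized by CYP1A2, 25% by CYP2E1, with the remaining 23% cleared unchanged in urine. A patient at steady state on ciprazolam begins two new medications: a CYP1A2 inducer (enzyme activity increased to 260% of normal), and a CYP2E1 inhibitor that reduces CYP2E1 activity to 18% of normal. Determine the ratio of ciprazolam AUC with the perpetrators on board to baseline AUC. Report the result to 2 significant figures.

The CYP1A2 pathway (52% of clearance) rises to 2.6× activity: 0.52 × 2.6 = 1.352.
The CYP2E1 pathway (25% of clearance) is reduced to 0.18× activity: 0.25 × 0.18 = 0.045.
Non-CYP routes (23%) are unchanged.
Relative clearance = 1.352 + 0.045 + 0.23 = 1.627.
Because AUC varies inversely with clearance, the combined effect is 1 / 1.627 = 0.61.

0.61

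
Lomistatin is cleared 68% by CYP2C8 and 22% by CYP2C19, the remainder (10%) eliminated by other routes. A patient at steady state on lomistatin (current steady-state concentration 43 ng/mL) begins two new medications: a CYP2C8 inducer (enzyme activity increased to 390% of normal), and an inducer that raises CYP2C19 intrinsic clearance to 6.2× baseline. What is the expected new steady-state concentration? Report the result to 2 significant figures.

10 ng/mL

The CYP2C8 pathway (68% of clearance) increases to 3.9× activity: 0.68 × 3.9 = 2.652.
The CYP2C19 pathway (22% of clearance) is boosted to 6.2× activity: 0.22 × 6.2 = 1.364.
Non-CYP routes (10%) are unchanged.
Relative clearance = 2.652 + 1.364 + 0.1 = 4.116.
Dividing the baseline by the relative clearance: 43 / 4.116 = 10 ng/mL.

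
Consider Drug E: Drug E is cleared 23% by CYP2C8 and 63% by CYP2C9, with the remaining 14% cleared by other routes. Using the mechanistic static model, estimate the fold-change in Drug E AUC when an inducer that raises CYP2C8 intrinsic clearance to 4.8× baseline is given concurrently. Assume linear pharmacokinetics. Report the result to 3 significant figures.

0.534

The CYP2C8 pathway (23% of clearance) is boosted to 4.8× activity: 0.23 × 4.8 = 1.104.
CYP2C9 (63%) and the residual 14% are unaffected.
New clearance relative to baseline: 1.104 + 0.63 + 0.14 = 1.874.
Since AUC ∝ 1/CL, the ratio is 1 / 1.874 = 0.534.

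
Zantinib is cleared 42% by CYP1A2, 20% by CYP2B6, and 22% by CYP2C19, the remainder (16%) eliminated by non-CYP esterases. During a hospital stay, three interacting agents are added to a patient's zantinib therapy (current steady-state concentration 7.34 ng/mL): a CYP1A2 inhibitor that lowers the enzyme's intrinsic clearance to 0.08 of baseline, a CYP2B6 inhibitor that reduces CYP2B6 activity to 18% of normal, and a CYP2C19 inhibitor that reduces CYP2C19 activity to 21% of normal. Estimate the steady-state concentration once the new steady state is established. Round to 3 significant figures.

The CYP1A2 pathway (42% of clearance) falls to 0.08× activity: 0.42 × 0.08 = 0.0336.
The CYP2B6 pathway (20% of clearance) is reduced to 0.18× activity: 0.2 × 0.18 = 0.036.
The CYP2C19 pathway (22% of clearance) is reduced to 0.21× activity: 0.22 × 0.21 = 0.0462.
Non-CYP routes (16%) are unchanged.
Relative clearance = 0.0336 + 0.036 + 0.0462 + 0.16 = 0.2758.
Dividing the baseline by the relative clearance: 7.34 / 0.2758 = 26.6 ng/mL.

26.6 ng/mL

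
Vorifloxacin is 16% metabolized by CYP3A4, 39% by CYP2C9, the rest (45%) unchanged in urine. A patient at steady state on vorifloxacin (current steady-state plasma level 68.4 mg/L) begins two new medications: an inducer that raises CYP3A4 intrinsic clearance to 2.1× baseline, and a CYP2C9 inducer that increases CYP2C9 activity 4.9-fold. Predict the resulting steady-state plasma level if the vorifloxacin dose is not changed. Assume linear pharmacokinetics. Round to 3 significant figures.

25.4 mg/L

The CYP3A4 pathway (16% of clearance) is boosted to 2.1× activity: 0.16 × 2.1 = 0.336.
The CYP2C9 pathway (39% of clearance) rises to 4.9× activity: 0.39 × 4.9 = 1.911.
The remaining 45% of clearance is unaffected.
Relative clearance = 0.336 + 1.911 + 0.45 = 2.697.
Dividing the baseline by the relative clearance: 68.4 / 2.697 = 25.4 mg/L.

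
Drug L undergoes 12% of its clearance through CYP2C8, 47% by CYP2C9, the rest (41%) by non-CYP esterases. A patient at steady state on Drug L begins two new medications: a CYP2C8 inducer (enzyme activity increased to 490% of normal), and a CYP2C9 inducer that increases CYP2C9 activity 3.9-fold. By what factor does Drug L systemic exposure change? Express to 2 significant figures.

CYP2C8: 0.12 × 4.9 = 0.588
CYP2C9: 0.47 × 3.9 = 1.833
Other: 0.41 (unchanged)
New clearance relative to baseline: 0.588 + 1.833 + 0.41 = 2.831.
Net systemic exposure ratio = 1 / 2.831 = 0.35.

0.35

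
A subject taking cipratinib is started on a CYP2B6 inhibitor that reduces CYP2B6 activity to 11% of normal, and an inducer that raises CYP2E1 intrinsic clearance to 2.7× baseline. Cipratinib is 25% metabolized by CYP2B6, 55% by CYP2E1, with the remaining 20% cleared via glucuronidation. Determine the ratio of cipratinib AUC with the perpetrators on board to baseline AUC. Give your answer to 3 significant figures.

0.584

The CYP2B6 pathway (25% of clearance) falls to 0.11× activity: 0.25 × 0.11 = 0.0275.
The CYP2E1 pathway (55% of clearance) is boosted to 2.7× activity: 0.55 × 2.7 = 1.485.
The remaining 20% of clearance is unaffected.
CL_new/CL_old = 0.0275 + 1.485 + 0.2 = 1.7125.
Net AUC ratio = 1 / 1.7125 = 0.584.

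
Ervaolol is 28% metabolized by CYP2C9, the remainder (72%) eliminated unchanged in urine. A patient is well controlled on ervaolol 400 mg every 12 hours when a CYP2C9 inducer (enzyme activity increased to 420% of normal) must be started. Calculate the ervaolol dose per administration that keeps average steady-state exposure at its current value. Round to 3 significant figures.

The CYP2C9 pathway (28% of clearance) is boosted to 4.2× activity: 0.28 × 4.2 = 1.176.
Non-CYP routes (72%) are unchanged.
CL_new/CL_old = 1.176 + 0.72 = 1.896.
Exposure is unchanged when dose changes in proportion to clearance. New dose = 400 mg × 1.896 = 758 mg.

758 mg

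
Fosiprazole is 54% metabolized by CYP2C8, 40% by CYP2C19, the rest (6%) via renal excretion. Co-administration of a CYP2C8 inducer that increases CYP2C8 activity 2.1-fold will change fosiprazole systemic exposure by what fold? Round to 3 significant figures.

CYP2C8: 0.54 × 2.1 = 1.134
CYP2C19: 0.4 (unchanged)
Other: 0.06 (unchanged)
New clearance relative to baseline: 1.134 + 0.4 + 0.06 = 1.594.
Systemic exposure ratio = CL_old/CL_new = 1 / 1.594 = 0.627.

0.627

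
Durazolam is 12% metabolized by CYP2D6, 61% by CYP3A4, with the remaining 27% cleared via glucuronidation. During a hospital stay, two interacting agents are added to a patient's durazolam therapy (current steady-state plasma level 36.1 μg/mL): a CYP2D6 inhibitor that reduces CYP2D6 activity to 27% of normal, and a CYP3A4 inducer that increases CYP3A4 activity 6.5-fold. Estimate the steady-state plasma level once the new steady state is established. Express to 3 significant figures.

The CYP2D6 pathway (12% of clearance) drops to 0.27× activity: 0.12 × 0.27 = 0.0324.
The CYP3A4 pathway (61% of clearance) rises to 6.5× activity: 0.61 × 6.5 = 3.965.
Non-CYP routes (27%) are unchanged.
CL_new/CL_old = 0.0324 + 3.965 + 0.27 = 4.2674.
Dividing the baseline by the relative clearance: 36.1 / 4.2674 = 8.46 μg/mL.

8.46 μg/mL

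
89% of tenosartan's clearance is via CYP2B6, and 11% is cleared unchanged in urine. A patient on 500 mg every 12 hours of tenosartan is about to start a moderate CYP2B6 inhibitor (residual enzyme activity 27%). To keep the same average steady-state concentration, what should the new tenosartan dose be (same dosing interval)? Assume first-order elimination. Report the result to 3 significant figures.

CYP2B6: 0.89 × 0.27 = 0.2403
Other: 0.11 (unchanged)
New clearance relative to baseline: 0.2403 + 0.11 = 0.3503.
To maintain the same steady-state level, dose must scale with clearance: new dose = 500 × 0.3503 = 175 mg.

175 mg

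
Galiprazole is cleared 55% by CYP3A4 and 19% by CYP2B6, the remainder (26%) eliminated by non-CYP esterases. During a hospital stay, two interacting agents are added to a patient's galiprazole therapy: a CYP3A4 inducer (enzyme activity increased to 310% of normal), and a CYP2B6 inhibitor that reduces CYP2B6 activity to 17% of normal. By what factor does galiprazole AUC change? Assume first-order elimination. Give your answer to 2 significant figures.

The CYP3A4 pathway (55% of clearance) increases to 3.1× activity: 0.55 × 3.1 = 1.705.
The CYP2B6 pathway (19% of clearance) drops to 0.17× activity: 0.19 × 0.17 = 0.0323.
Non-CYP routes (26%) are unchanged.
New clearance relative to baseline: 1.705 + 0.0323 + 0.26 = 1.9973.
Net AUC ratio = 1 / 1.9973 = 0.50.

0.50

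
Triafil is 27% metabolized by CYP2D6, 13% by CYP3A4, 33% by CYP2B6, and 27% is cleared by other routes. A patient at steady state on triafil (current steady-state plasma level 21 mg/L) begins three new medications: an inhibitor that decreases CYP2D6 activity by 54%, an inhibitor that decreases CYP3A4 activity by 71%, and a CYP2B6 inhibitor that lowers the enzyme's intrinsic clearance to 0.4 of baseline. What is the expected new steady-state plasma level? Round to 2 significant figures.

CYP2D6: 0.27 × 0.46 = 0.1242
CYP3A4: 0.13 × 0.29 = 0.0377
CYP2B6: 0.33 × 0.4 = 0.132
Other: 0.27 (unchanged)
CL_new/CL_old = 0.1242 + 0.0377 + 0.132 + 0.27 = 0.5639.
Steady-state plasma level ∝ 1/CL: new value = 21 / 0.5639 = 37 mg/L.

37 mg/L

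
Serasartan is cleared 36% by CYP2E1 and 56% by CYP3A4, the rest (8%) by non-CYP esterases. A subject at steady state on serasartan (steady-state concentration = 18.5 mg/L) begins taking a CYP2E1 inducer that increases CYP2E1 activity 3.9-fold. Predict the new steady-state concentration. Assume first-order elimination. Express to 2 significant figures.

9.1 mg/L

The CYP2E1 pathway (36% of clearance) is boosted to 3.9× activity: 0.36 × 3.9 = 1.404.
CYP3A4 (56%) and the residual 8% are unaffected.
CL_new/CL_old = 1.404 + 0.56 + 0.08 = 2.044.
New steady-state concentration = baseline ÷ relative clearance = 18.5 / 2.044 = 9.1 mg/L.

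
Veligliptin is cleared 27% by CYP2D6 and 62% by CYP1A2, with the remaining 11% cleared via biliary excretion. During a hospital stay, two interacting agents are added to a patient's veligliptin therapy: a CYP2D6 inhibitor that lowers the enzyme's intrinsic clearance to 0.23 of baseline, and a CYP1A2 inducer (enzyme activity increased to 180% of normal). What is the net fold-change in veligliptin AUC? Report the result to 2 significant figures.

CYP2D6: 0.27 × 0.23 = 0.0621
CYP1A2: 0.62 × 1.8 = 1.116
Other: 0.11 (unchanged)
Relative clearance = 0.0621 + 1.116 + 0.11 = 1.2881.
AUC ∝ 1/CL: fold-change = 1 / 1.2881 = 0.78.

0.78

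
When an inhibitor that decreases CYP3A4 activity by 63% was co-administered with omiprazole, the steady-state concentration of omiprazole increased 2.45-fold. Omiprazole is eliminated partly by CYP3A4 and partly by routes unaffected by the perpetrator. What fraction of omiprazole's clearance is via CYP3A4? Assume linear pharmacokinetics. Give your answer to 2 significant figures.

0.94

CL'/CL = 1 / 2.45 = 0.4082
0.37·fm + (1 − fm) = 0.4082
fm = (0.4082 − 1) / (0.37 − 1) = 0.94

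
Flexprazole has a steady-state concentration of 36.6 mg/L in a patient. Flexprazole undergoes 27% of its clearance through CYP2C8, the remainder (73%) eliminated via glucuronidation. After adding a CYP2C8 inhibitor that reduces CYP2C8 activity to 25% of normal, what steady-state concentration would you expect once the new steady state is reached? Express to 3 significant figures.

45.9 mg/L

The CYP2C8 pathway (27% of clearance) falls to 0.25× activity: 0.27 × 0.25 = 0.0675.
Non-CYP routes (73%) are unchanged.
Relative clearance = 0.0675 + 0.73 = 0.7975.
With dosing unchanged, steady-state concentration scales as 1/CL: 36.6 / 0.7975 = 45.9 mg/L.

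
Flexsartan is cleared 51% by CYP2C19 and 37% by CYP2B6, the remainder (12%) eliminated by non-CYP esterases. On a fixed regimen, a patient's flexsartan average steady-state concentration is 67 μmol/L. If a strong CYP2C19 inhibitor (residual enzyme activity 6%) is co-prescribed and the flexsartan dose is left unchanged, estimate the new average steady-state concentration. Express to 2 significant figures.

1.3 × 10² μmol/L

CYP2C19: 0.51 × 0.06 = 0.0306
CYP2B6: 0.37 (unchanged)
Other: 0.12 (unchanged)
Relative clearance = 0.0306 + 0.37 + 0.12 = 0.5206.
New average steady-state concentration = baseline ÷ relative clearance = 67 / 0.5206 = 1.3 × 10² μmol/L.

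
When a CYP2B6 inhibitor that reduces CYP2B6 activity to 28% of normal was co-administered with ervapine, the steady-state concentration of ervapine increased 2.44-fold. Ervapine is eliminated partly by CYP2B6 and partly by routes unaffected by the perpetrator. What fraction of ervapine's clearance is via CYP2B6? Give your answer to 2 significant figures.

CL'/CL = 1 / 2.44 = 0.4098
0.28·fm + (1 − fm) = 0.4098
fm = (0.4098 − 1) / (0.28 − 1) = 0.82

0.82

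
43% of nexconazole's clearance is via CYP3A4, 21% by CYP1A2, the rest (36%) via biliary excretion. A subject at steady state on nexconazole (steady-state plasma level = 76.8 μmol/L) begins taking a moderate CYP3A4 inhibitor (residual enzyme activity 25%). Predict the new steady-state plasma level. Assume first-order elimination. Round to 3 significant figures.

113 μmol/L

CYP3A4: 0.43 × 0.25 = 0.1075
CYP1A2: 0.21 (unchanged)
Other: 0.36 (unchanged)
New clearance relative to baseline: 0.1075 + 0.21 + 0.36 = 0.6775.
With dosing unchanged, steady-state plasma level scales as 1/CL: 76.8 / 0.6775 = 113 μmol/L.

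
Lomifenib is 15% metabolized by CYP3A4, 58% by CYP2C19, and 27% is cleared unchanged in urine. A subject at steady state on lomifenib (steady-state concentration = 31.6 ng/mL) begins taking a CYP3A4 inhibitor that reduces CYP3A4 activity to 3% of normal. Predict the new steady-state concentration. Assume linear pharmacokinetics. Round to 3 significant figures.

CYP3A4: 0.15 × 0.03 = 0.0045
CYP2C19: 0.58 (unchanged)
Other: 0.27 (unchanged)
New clearance relative to baseline: 0.0045 + 0.58 + 0.27 = 0.8545.
With dosing unchanged, steady-state concentration scales as 1/CL: 31.6 / 0.8545 = 37.0 ng/mL.

37.0 ng/mL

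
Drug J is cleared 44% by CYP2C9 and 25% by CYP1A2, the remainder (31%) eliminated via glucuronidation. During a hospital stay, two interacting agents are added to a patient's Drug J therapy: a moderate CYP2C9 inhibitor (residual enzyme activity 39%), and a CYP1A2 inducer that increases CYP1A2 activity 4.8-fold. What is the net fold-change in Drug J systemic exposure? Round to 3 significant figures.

The CYP2C9 pathway (44% of clearance) falls to 0.39× activity: 0.44 × 0.39 = 0.1716.
The CYP1A2 pathway (25% of clearance) is boosted to 4.8× activity: 0.25 × 4.8 = 1.2.
The remaining 31% of clearance is unaffected.
CL_new/CL_old = 0.1716 + 1.2 + 0.31 = 1.6816.
Because systemic exposure varies inversely with clearance, the combined effect is 1 / 1.6816 = 0.595.

0.595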